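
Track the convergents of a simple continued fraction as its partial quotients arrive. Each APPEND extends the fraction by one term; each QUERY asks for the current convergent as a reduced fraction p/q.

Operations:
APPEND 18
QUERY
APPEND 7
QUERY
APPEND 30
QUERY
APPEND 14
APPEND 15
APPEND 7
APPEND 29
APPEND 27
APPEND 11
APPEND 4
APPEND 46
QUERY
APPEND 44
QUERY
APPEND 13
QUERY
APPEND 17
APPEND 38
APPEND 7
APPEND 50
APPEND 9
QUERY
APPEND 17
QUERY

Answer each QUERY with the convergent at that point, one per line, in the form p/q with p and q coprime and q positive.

18/1
127/7
3828/211
9410183421726/518690837939
414251558344151/22833613149238
5394680441895689/297355661778033
11141859825422108717150/614141122446587363919
190646864254727756305621/10508486109040144473218

APPEND 18: p_0 = 18·1 + 0 = 18, q_0 = 18·0 + 1 = 1 → 18/1
APPEND 7: p_1 = 7·18 + 1 = 127, q_1 = 7·1 + 0 = 7 → 127/7
APPEND 30: p_2 = 30·127 + 18 = 3828, q_2 = 30·7 + 1 = 211 → 3828/211
APPEND 14: p_3 = 14·3828 + 127 = 53719, q_3 = 14·211 + 7 = 2961 → 53719/2961
APPEND 15: p_4 = 15·53719 + 3828 = 809613, q_4 = 15·2961 + 211 = 44626 → 809613/44626
APPEND 7: p_5 = 7·809613 + 53719 = 5721010, q_5 = 7·44626 + 2961 = 315343 → 5721010/315343
APPEND 29: p_6 = 29·5721010 + 809613 = 166718903, q_6 = 29·315343 + 44626 = 9189573 → 166718903/9189573
APPEND 27: p_7 = 27·166718903 + 5721010 = 4507131391, q_7 = 27·9189573 + 315343 = 248433814 → 4507131391/248433814
APPEND 11: p_8 = 11·4507131391 + 166718903 = 49745164204, q_8 = 11·248433814 + 9189573 = 2741961527 → 49745164204/2741961527
APPEND 4: p_9 = 4·49745164204 + 4507131391 = 203487788207, q_9 = 4·2741961527 + 248433814 = 11216279922 → 203487788207/11216279922
APPEND 46: p_10 = 46·203487788207 + 49745164204 = 9410183421726, q_10 = 46·11216279922 + 2741961527 = 518690837939 → 9410183421726/518690837939
APPEND 44: p_11 = 44·9410183421726 + 203487788207 = 414251558344151, q_11 = 44·518690837939 + 11216279922 = 22833613149238 → 414251558344151/22833613149238
APPEND 13: p_12 = 13·414251558344151 + 9410183421726 = 5394680441895689, q_12 = 13·22833613149238 + 518690837939 = 297355661778033 → 5394680441895689/297355661778033
APPEND 17: p_13 = 17·5394680441895689 + 414251558344151 = 92123819070570864, q_13 = 17·297355661778033 + 22833613149238 = 5077879863375799 → 92123819070570864/5077879863375799
APPEND 38: p_14 = 38·92123819070570864 + 5394680441895689 = 3506099805123588521, q_14 = 38·5077879863375799 + 297355661778033 = 193256790470058395 → 3506099805123588521/193256790470058395
APPEND 7: p_15 = 7·3506099805123588521 + 92123819070570864 = 24634822454935690511, q_15 = 7·193256790470058395 + 5077879863375799 = 1357875413153784564 → 24634822454935690511/1357875413153784564
APPEND 50: p_16 = 50·24634822454935690511 + 3506099805123588521 = 1235247222551908114071, q_16 = 50·1357875413153784564 + 193256790470058395 = 68087027448159286595 → 1235247222551908114071/68087027448159286595
APPEND 9: p_17 = 9·1235247222551908114071 + 24634822454935690511 = 11141859825422108717150, q_17 = 9·68087027448159286595 + 1357875413153784564 = 614141122446587363919 → 11141859825422108717150/614141122446587363919
APPEND 17: p_18 = 17·11141859825422108717150 + 1235247222551908114071 = 190646864254727756305621, q_18 = 17·614141122446587363919 + 68087027448159286595 = 10508486109040144473218 → 190646864254727756305621/10508486109040144473218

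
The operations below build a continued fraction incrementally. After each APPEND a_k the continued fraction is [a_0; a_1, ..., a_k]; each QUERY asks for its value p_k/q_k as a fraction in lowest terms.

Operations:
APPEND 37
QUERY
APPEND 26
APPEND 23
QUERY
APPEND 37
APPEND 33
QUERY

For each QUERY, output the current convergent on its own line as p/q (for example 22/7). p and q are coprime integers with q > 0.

APPEND 37: p_0 = 37·1 + 0 = 37, q_0 = 37·0 + 1 = 1 → 37/1
APPEND 26: p_1 = 26·37 + 1 = 963, q_1 = 26·1 + 0 = 26 → 963/26
APPEND 23: p_2 = 23·963 + 37 = 22186, q_2 = 23·26 + 1 = 599 → 22186/599
APPEND 37: p_3 = 37·22186 + 963 = 821845, q_3 = 37·599 + 26 = 22189 → 821845/22189
APPEND 33: p_4 = 33·821845 + 22186 = 27143071, q_4 = 33·22189 + 599 = 732836 → 27143071/732836

37/1
22186/599
27143071/732836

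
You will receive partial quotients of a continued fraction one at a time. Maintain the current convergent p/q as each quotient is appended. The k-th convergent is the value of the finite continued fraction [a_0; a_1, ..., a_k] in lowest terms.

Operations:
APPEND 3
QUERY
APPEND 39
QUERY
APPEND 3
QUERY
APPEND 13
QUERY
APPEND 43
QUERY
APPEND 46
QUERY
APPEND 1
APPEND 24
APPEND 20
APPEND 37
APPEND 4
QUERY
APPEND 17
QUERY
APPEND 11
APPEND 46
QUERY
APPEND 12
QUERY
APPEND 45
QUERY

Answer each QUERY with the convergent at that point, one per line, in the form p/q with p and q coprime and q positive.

APPEND 3: p_0 = 3·1 + 0 = 3, q_0 = 3·0 + 1 = 1 → 3/1
APPEND 39: p_1 = 39·3 + 1 = 118, q_1 = 39·1 + 0 = 39 → 118/39
APPEND 3: p_2 = 3·118 + 3 = 357, q_2 = 3·39 + 1 = 118 → 357/118
APPEND 13: p_3 = 13·357 + 118 = 4759, q_3 = 13·118 + 39 = 1573 → 4759/1573
APPEND 43: p_4 = 43·4759 + 357 = 204994, q_4 = 43·1573 + 118 = 67757 → 204994/67757
APPEND 46: p_5 = 46·204994 + 4759 = 9434483, q_5 = 46·67757 + 1573 = 3118395 → 9434483/3118395
APPEND 1: p_6 = 1·9434483 + 204994 = 9639477, q_6 = 1·3118395 + 67757 = 3186152 → 9639477/3186152
APPEND 24: p_7 = 24·9639477 + 9434483 = 240781931, q_7 = 24·3186152 + 3118395 = 79586043 → 240781931/79586043
APPEND 20: p_8 = 20·240781931 + 9639477 = 4825278097, q_8 = 20·79586043 + 3186152 = 1594907012 → 4825278097/1594907012
APPEND 37: p_9 = 37·4825278097 + 240781931 = 178776071520, q_9 = 37·1594907012 + 79586043 = 59091145487 → 178776071520/59091145487
APPEND 4: p_10 = 4·178776071520 + 4825278097 = 719929564177, q_10 = 4·59091145487 + 1594907012 = 237959488960 → 719929564177/237959488960
APPEND 17: p_11 = 17·719929564177 + 178776071520 = 12417578662529, q_11 = 17·237959488960 + 59091145487 = 4104402457807 → 12417578662529/4104402457807
APPEND 11: p_12 = 11·12417578662529 + 719929564177 = 137313294851996, q_12 = 11·4104402457807 + 237959488960 = 45386386524837 → 137313294851996/45386386524837
APPEND 46: p_13 = 46·137313294851996 + 12417578662529 = 6328829141854345, q_13 = 46·45386386524837 + 4104402457807 = 2091878182600309 → 6328829141854345/2091878182600309
APPEND 12: p_14 = 12·6328829141854345 + 137313294851996 = 76083262997104136, q_14 = 12·2091878182600309 + 45386386524837 = 25147924577728545 → 76083262997104136/25147924577728545
APPEND 45: p_15 = 45·76083262997104136 + 6328829141854345 = 3430075664011540465, q_15 = 45·25147924577728545 + 2091878182600309 = 1133748484180384834 → 3430075664011540465/1133748484180384834

3/1
118/39
357/118
4759/1573
204994/67757
9434483/3118395
719929564177/237959488960
12417578662529/4104402457807
6328829141854345/2091878182600309
76083262997104136/25147924577728545
3430075664011540465/1133748484180384834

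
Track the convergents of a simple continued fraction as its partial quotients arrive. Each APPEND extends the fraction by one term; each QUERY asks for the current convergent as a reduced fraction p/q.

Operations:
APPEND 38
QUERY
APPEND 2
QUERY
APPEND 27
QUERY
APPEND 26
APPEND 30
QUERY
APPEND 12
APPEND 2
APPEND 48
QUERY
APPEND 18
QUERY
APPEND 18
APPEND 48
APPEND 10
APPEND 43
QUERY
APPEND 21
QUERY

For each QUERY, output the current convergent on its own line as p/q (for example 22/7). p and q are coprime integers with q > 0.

38/1
77/2
2117/55
1655687/43015
2012039187/52273084
36258207779/941993751
13587379170334528/353002176746743
285650216512902407/7421236056868675

APPEND 38: p_0 = 38·1 + 0 = 38, q_0 = 38·0 + 1 = 1 → 38/1
APPEND 2: p_1 = 2·38 + 1 = 77, q_1 = 2·1 + 0 = 2 → 77/2
APPEND 27: p_2 = 27·77 + 38 = 2117, q_2 = 27·2 + 1 = 55 → 2117/55
APPEND 26: p_3 = 26·2117 + 77 = 55119, q_3 = 26·55 + 2 = 1432 → 55119/1432
APPEND 30: p_4 = 30·55119 + 2117 = 1655687, q_4 = 30·1432 + 55 = 43015 → 1655687/43015
APPEND 12: p_5 = 12·1655687 + 55119 = 19923363, q_5 = 12·43015 + 1432 = 517612 → 19923363/517612
APPEND 2: p_6 = 2·19923363 + 1655687 = 41502413, q_6 = 2·517612 + 43015 = 1078239 → 41502413/1078239
APPEND 48: p_7 = 48·41502413 + 19923363 = 2012039187, q_7 = 48·1078239 + 517612 = 52273084 → 2012039187/52273084
APPEND 18: p_8 = 18·2012039187 + 41502413 = 36258207779, q_8 = 18·52273084 + 1078239 = 941993751 → 36258207779/941993751
APPEND 18: p_9 = 18·36258207779 + 2012039187 = 654659779209, q_9 = 18·941993751 + 52273084 = 17008160602 → 654659779209/17008160602
APPEND 48: p_10 = 48·654659779209 + 36258207779 = 31459927609811, q_10 = 48·17008160602 + 941993751 = 817333702647 → 31459927609811/817333702647
APPEND 10: p_11 = 10·31459927609811 + 654659779209 = 315253935877319, q_11 = 10·817333702647 + 17008160602 = 8190345187072 → 315253935877319/8190345187072
APPEND 43: p_12 = 43·315253935877319 + 31459927609811 = 13587379170334528, q_12 = 43·8190345187072 + 817333702647 = 353002176746743 → 13587379170334528/353002176746743
APPEND 21: p_13 = 21·13587379170334528 + 315253935877319 = 285650216512902407, q_13 = 21·353002176746743 + 8190345187072 = 7421236056868675 → 285650216512902407/7421236056868675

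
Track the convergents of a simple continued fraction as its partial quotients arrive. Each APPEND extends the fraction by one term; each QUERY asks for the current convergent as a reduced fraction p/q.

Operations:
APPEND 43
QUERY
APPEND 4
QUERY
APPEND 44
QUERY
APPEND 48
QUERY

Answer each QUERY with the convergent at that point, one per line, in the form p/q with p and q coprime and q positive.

APPEND 43: p_0 = 43·1 + 0 = 43, q_0 = 43·0 + 1 = 1 → 43/1
APPEND 4: p_1 = 4·43 + 1 = 173, q_1 = 4·1 + 0 = 4 → 173/4
APPEND 44: p_2 = 44·173 + 43 = 7655, q_2 = 44·4 + 1 = 177 → 7655/177
APPEND 48: p_3 = 48·7655 + 173 = 367613, q_3 = 48·177 + 4 = 8500 → 367613/8500

43/1
173/4
7655/177
367613/8500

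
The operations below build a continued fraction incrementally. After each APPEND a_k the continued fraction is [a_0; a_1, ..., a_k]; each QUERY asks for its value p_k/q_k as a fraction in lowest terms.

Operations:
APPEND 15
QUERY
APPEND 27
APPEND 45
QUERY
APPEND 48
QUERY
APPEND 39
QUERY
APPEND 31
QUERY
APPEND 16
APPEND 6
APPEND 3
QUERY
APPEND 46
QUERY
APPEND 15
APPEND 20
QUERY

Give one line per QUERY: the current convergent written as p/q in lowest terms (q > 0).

APPEND 15: p_0 = 15·1 + 0 = 15, q_0 = 15·0 + 1 = 1 → 15/1
APPEND 27: p_1 = 27·15 + 1 = 406, q_1 = 27·1 + 0 = 27 → 406/27
APPEND 45: p_2 = 45·406 + 15 = 18285, q_2 = 45·27 + 1 = 1216 → 18285/1216
APPEND 48: p_3 = 48·18285 + 406 = 878086, q_3 = 48·1216 + 27 = 58395 → 878086/58395
APPEND 39: p_4 = 39·878086 + 18285 = 34263639, q_4 = 39·58395 + 1216 = 2278621 → 34263639/2278621
APPEND 31: p_5 = 31·34263639 + 878086 = 1063050895, q_5 = 31·2278621 + 58395 = 70695646 → 1063050895/70695646
APPEND 16: p_6 = 16·1063050895 + 34263639 = 17043077959, q_6 = 16·70695646 + 2278621 = 1133408957 → 17043077959/1133408957
APPEND 6: p_7 = 6·17043077959 + 1063050895 = 103321518649, q_7 = 6·1133408957 + 70695646 = 6871149388 → 103321518649/6871149388
APPEND 3: p_8 = 3·103321518649 + 17043077959 = 327007633906, q_8 = 3·6871149388 + 1133408957 = 21746857121 → 327007633906/21746857121
APPEND 46: p_9 = 46·327007633906 + 103321518649 = 15145672678325, q_9 = 46·21746857121 + 6871149388 = 1007226576954 → 15145672678325/1007226576954
APPEND 15: p_10 = 15·15145672678325 + 327007633906 = 227512097808781, q_10 = 15·1007226576954 + 21746857121 = 15130145511431 → 227512097808781/15130145511431
APPEND 20: p_11 = 20·227512097808781 + 15145672678325 = 4565387628853945, q_11 = 20·15130145511431 + 1007226576954 = 303610136805574 → 4565387628853945/303610136805574

15/1
18285/1216
878086/58395
34263639/2278621
1063050895/70695646
327007633906/21746857121
15145672678325/1007226576954
4565387628853945/303610136805574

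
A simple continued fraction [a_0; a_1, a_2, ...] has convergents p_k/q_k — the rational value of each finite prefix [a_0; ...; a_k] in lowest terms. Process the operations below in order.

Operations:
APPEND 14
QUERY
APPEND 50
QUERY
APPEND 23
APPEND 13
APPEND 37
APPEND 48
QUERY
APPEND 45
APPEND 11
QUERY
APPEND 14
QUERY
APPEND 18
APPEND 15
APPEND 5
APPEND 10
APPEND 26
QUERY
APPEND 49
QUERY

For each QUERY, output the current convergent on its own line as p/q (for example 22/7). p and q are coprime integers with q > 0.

APPEND 14: p_0 = 14·1 + 0 = 14, q_0 = 14·0 + 1 = 1 → 14/1
APPEND 50: p_1 = 50·14 + 1 = 701, q_1 = 50·1 + 0 = 50 → 701/50
APPEND 23: p_2 = 23·701 + 14 = 16137, q_2 = 23·50 + 1 = 1151 → 16137/1151
APPEND 13: p_3 = 13·16137 + 701 = 210482, q_3 = 13·1151 + 50 = 15013 → 210482/15013
APPEND 37: p_4 = 37·210482 + 16137 = 7803971, q_4 = 37·15013 + 1151 = 556632 → 7803971/556632
APPEND 48: p_5 = 48·7803971 + 210482 = 374801090, q_5 = 48·556632 + 15013 = 26733349 → 374801090/26733349
APPEND 45: p_6 = 45·374801090 + 7803971 = 16873853021, q_6 = 45·26733349 + 556632 = 1203557337 → 16873853021/1203557337
APPEND 11: p_7 = 11·16873853021 + 374801090 = 185987184321, q_7 = 11·1203557337 + 26733349 = 13265864056 → 185987184321/13265864056
APPEND 14: p_8 = 14·185987184321 + 16873853021 = 2620694433515, q_8 = 14·13265864056 + 1203557337 = 186925654121 → 2620694433515/186925654121
APPEND 18: p_9 = 18·2620694433515 + 185987184321 = 47358486987591, q_9 = 18·186925654121 + 13265864056 = 3377927638234 → 47358486987591/3377927638234
APPEND 15: p_10 = 15·47358486987591 + 2620694433515 = 712997999247380, q_10 = 15·3377927638234 + 186925654121 = 50855840227631 → 712997999247380/50855840227631
APPEND 5: p_11 = 5·712997999247380 + 47358486987591 = 3612348483224491, q_11 = 5·50855840227631 + 3377927638234 = 257657128776389 → 3612348483224491/257657128776389
APPEND 10: p_12 = 10·3612348483224491 + 712997999247380 = 36836482831492290, q_12 = 10·257657128776389 + 50855840227631 = 2627427127991521 → 36836482831492290/2627427127991521
APPEND 26: p_13 = 26·36836482831492290 + 3612348483224491 = 961360902102024031, q_13 = 26·2627427127991521 + 257657128776389 = 68570762456555935 → 961360902102024031/68570762456555935
APPEND 49: p_14 = 49·961360902102024031 + 36836482831492290 = 47143520685830669809, q_14 = 49·68570762456555935 + 2627427127991521 = 3362594787499232336 → 47143520685830669809/3362594787499232336

14/1
701/50
374801090/26733349
185987184321/13265864056
2620694433515/186925654121
961360902102024031/68570762456555935
47143520685830669809/3362594787499232336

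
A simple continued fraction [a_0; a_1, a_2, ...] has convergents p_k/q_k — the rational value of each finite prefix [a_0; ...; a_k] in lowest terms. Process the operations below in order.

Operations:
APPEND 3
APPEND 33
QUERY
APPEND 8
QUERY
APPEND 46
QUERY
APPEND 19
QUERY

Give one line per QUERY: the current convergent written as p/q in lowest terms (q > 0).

100/33
803/265
37038/12223
704525/232502

APPEND 3: p_0 = 3·1 + 0 = 3, q_0 = 3·0 + 1 = 1 → 3/1
APPEND 33: p_1 = 33·3 + 1 = 100, q_1 = 33·1 + 0 = 33 → 100/33
APPEND 8: p_2 = 8·100 + 3 = 803, q_2 = 8·33 + 1 = 265 → 803/265
APPEND 46: p_3 = 46·803 + 100 = 37038, q_3 = 46·265 + 33 = 12223 → 37038/12223
APPEND 19: p_4 = 19·37038 + 803 = 704525, q_4 = 19·12223 + 265 = 232502 → 704525/232502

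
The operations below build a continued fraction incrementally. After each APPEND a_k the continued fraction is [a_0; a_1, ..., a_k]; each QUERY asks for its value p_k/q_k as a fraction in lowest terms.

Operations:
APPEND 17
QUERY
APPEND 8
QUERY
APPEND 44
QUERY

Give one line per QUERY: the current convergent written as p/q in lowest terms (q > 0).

APPEND 17: p_0 = 17·1 + 0 = 17, q_0 = 17·0 + 1 = 1 → 17/1
APPEND 8: p_1 = 8·17 + 1 = 137, q_1 = 8·1 + 0 = 8 → 137/8
APPEND 44: p_2 = 44·137 + 17 = 6045, q_2 = 44·8 + 1 = 353 → 6045/353

17/1
137/8
6045/353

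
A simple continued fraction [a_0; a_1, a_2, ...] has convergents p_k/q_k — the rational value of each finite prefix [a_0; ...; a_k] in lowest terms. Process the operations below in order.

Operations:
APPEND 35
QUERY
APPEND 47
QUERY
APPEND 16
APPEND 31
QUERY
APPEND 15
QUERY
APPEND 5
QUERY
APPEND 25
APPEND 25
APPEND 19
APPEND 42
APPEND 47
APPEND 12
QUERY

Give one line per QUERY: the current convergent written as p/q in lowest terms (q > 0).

APPEND 35: p_0 = 35·1 + 0 = 35, q_0 = 35·0 + 1 = 1 → 35/1
APPEND 47: p_1 = 47·35 + 1 = 1646, q_1 = 47·1 + 0 = 47 → 1646/47
APPEND 16: p_2 = 16·1646 + 35 = 26371, q_2 = 16·47 + 1 = 753 → 26371/753
APPEND 31: p_3 = 31·26371 + 1646 = 819147, q_3 = 31·753 + 47 = 23390 → 819147/23390
APPEND 15: p_4 = 15·819147 + 26371 = 12313576, q_4 = 15·23390 + 753 = 351603 → 12313576/351603
APPEND 5: p_5 = 5·12313576 + 819147 = 62387027, q_5 = 5·351603 + 23390 = 1781405 → 62387027/1781405
APPEND 25: p_6 = 25·62387027 + 12313576 = 1571989251, q_6 = 25·1781405 + 351603 = 44886728 → 1571989251/44886728
APPEND 25: p_7 = 25·1571989251 + 62387027 = 39362118302, q_7 = 25·44886728 + 1781405 = 1123949605 → 39362118302/1123949605
APPEND 19: p_8 = 19·39362118302 + 1571989251 = 749452236989, q_8 = 19·1123949605 + 44886728 = 21399929223 → 749452236989/21399929223
APPEND 42: p_9 = 42·749452236989 + 39362118302 = 31516356071840, q_9 = 42·21399929223 + 1123949605 = 899920976971 → 31516356071840/899920976971
APPEND 47: p_10 = 47·31516356071840 + 749452236989 = 1482018187613469, q_10 = 47·899920976971 + 21399929223 = 42317685846860 → 1482018187613469/42317685846860
APPEND 12: p_11 = 12·1482018187613469 + 31516356071840 = 17815734607433468, q_11 = 12·42317685846860 + 899920976971 = 508712151139291 → 17815734607433468/508712151139291

35/1
1646/47
819147/23390
12313576/351603
62387027/1781405
17815734607433468/508712151139291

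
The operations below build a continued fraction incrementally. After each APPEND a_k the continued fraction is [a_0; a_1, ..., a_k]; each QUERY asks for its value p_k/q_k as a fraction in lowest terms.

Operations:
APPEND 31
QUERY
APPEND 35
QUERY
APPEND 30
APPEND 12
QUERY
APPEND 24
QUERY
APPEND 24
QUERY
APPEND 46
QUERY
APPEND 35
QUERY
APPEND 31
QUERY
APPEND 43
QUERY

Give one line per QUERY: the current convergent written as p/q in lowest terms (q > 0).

31/1
1086/35
392418/12647
9450643/304579
227207850/7322543
10461011743/337141557
366362618855/11807277038
11367702196248/366362729735
489177557057519/15765404655643

APPEND 31: p_0 = 31·1 + 0 = 31, q_0 = 31·0 + 1 = 1 → 31/1
APPEND 35: p_1 = 35·31 + 1 = 1086, q_1 = 35·1 + 0 = 35 → 1086/35
APPEND 30: p_2 = 30·1086 + 31 = 32611, q_2 = 30·35 + 1 = 1051 → 32611/1051
APPEND 12: p_3 = 12·32611 + 1086 = 392418, q_3 = 12·1051 + 35 = 12647 → 392418/12647
APPEND 24: p_4 = 24·392418 + 32611 = 9450643, q_4 = 24·12647 + 1051 = 304579 → 9450643/304579
APPEND 24: p_5 = 24·9450643 + 392418 = 227207850, q_5 = 24·304579 + 12647 = 7322543 → 227207850/7322543
APPEND 46: p_6 = 46·227207850 + 9450643 = 10461011743, q_6 = 46·7322543 + 304579 = 337141557 → 10461011743/337141557
APPEND 35: p_7 = 35·10461011743 + 227207850 = 366362618855, q_7 = 35·337141557 + 7322543 = 11807277038 → 366362618855/11807277038
APPEND 31: p_8 = 31·366362618855 + 10461011743 = 11367702196248, q_8 = 31·11807277038 + 337141557 = 366362729735 → 11367702196248/366362729735
APPEND 43: p_9 = 43·11367702196248 + 366362618855 = 489177557057519, q_9 = 43·366362729735 + 11807277038 = 15765404655643 → 489177557057519/15765404655643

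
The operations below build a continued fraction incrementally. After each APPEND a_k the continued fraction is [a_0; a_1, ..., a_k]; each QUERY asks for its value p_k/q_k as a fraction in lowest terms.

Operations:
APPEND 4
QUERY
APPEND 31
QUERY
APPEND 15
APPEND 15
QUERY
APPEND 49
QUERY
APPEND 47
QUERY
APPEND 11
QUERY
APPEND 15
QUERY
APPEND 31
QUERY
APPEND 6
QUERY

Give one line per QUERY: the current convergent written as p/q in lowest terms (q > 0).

4/1
125/31
28310/7021
1389069/344495
65314553/16198286
719849152/178525641
10863051833/2694082901
337474455975/83695095572
2035709787683/504864656333

APPEND 4: p_0 = 4·1 + 0 = 4, q_0 = 4·0 + 1 = 1 → 4/1
APPEND 31: p_1 = 31·4 + 1 = 125, q_1 = 31·1 + 0 = 31 → 125/31
APPEND 15: p_2 = 15·125 + 4 = 1879, q_2 = 15·31 + 1 = 466 → 1879/466
APPEND 15: p_3 = 15·1879 + 125 = 28310, q_3 = 15·466 + 31 = 7021 → 28310/7021
APPEND 49: p_4 = 49·28310 + 1879 = 1389069, q_4 = 49·7021 + 466 = 344495 → 1389069/344495
APPEND 47: p_5 = 47·1389069 + 28310 = 65314553, q_5 = 47·344495 + 7021 = 16198286 → 65314553/16198286
APPEND 11: p_6 = 11·65314553 + 1389069 = 719849152, q_6 = 11·16198286 + 344495 = 178525641 → 719849152/178525641
APPEND 15: p_7 = 15·719849152 + 65314553 = 10863051833, q_7 = 15·178525641 + 16198286 = 2694082901 → 10863051833/2694082901
APPEND 31: p_8 = 31·10863051833 + 719849152 = 337474455975, q_8 = 31·2694082901 + 178525641 = 83695095572 → 337474455975/83695095572
APPEND 6: p_9 = 6·337474455975 + 10863051833 = 2035709787683, q_9 = 6·83695095572 + 2694082901 = 504864656333 → 2035709787683/504864656333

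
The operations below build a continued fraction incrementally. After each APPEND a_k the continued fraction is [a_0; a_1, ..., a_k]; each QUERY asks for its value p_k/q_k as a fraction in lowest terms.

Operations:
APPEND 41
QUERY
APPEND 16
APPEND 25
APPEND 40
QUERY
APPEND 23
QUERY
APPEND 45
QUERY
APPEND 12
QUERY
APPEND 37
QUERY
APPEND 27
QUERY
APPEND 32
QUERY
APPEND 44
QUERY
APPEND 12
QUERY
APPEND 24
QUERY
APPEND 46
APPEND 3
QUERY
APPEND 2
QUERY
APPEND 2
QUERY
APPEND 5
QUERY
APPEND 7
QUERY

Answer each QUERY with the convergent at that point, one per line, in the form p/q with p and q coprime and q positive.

APPEND 41: p_0 = 41·1 + 0 = 41, q_0 = 41·0 + 1 = 1 → 41/1
APPEND 16: p_1 = 16·41 + 1 = 657, q_1 = 16·1 + 0 = 16 → 657/16
APPEND 25: p_2 = 25·657 + 41 = 16466, q_2 = 25·16 + 1 = 401 → 16466/401
APPEND 40: p_3 = 40·16466 + 657 = 659297, q_3 = 40·401 + 16 = 16056 → 659297/16056
APPEND 23: p_4 = 23·659297 + 16466 = 15180297, q_4 = 23·16056 + 401 = 369689 → 15180297/369689
APPEND 45: p_5 = 45·15180297 + 659297 = 683772662, q_5 = 45·369689 + 16056 = 16652061 → 683772662/16652061
APPEND 12: p_6 = 12·683772662 + 15180297 = 8220452241, q_6 = 12·16652061 + 369689 = 200194421 → 8220452241/200194421
APPEND 37: p_7 = 37·8220452241 + 683772662 = 304840505579, q_7 = 37·200194421 + 16652061 = 7423845638 → 304840505579/7423845638
APPEND 27: p_8 = 27·304840505579 + 8220452241 = 8238914102874, q_8 = 27·7423845638 + 200194421 = 200644026647 → 8238914102874/200644026647
APPEND 32: p_9 = 32·8238914102874 + 304840505579 = 263950091797547, q_9 = 32·200644026647 + 7423845638 = 6428032698342 → 263950091797547/6428032698342
APPEND 44: p_10 = 44·263950091797547 + 8238914102874 = 11622042953194942, q_10 = 44·6428032698342 + 200644026647 = 283034082753695 → 11622042953194942/283034082753695
APPEND 12: p_11 = 12·11622042953194942 + 263950091797547 = 139728465530136851, q_11 = 12·283034082753695 + 6428032698342 = 3402837025742682 → 139728465530136851/3402837025742682
APPEND 24: p_12 = 24·139728465530136851 + 11622042953194942 = 3365105215676479366, q_12 = 24·3402837025742682 + 283034082753695 = 81951122700578063 → 3365105215676479366/81951122700578063
APPEND 46: p_13 = 46·3365105215676479366 + 139728465530136851 = 154934568386648187687, q_13 = 46·81951122700578063 + 3402837025742682 = 3773154481252333580 → 154934568386648187687/3773154481252333580
APPEND 3: p_14 = 3·154934568386648187687 + 3365105215676479366 = 468168810375621042427, q_14 = 3·3773154481252333580 + 81951122700578063 = 11401414566457578803 → 468168810375621042427/11401414566457578803
APPEND 2: p_15 = 2·468168810375621042427 + 154934568386648187687 = 1091272189137890272541, q_15 = 2·11401414566457578803 + 3773154481252333580 = 26575983614167491186 → 1091272189137890272541/26575983614167491186
APPEND 2: p_16 = 2·1091272189137890272541 + 468168810375621042427 = 2650713188651401587509, q_16 = 2·26575983614167491186 + 11401414566457578803 = 64553381794792561175 → 2650713188651401587509/64553381794792561175
APPEND 5: p_17 = 5·2650713188651401587509 + 1091272189137890272541 = 14344838132394898210086, q_17 = 5·64553381794792561175 + 26575983614167491186 = 349342892588130297061 → 14344838132394898210086/349342892588130297061
APPEND 7: p_18 = 7·14344838132394898210086 + 2650713188651401587509 = 103064580115415689058111, q_18 = 7·349342892588130297061 + 64553381794792561175 = 2509953629911704640602 → 103064580115415689058111/2509953629911704640602

41/1
659297/16056
15180297/369689
683772662/16652061
8220452241/200194421
304840505579/7423845638
8238914102874/200644026647
263950091797547/6428032698342
11622042953194942/283034082753695
139728465530136851/3402837025742682
3365105215676479366/81951122700578063
468168810375621042427/11401414566457578803
1091272189137890272541/26575983614167491186
2650713188651401587509/64553381794792561175
14344838132394898210086/349342892588130297061
103064580115415689058111/2509953629911704640602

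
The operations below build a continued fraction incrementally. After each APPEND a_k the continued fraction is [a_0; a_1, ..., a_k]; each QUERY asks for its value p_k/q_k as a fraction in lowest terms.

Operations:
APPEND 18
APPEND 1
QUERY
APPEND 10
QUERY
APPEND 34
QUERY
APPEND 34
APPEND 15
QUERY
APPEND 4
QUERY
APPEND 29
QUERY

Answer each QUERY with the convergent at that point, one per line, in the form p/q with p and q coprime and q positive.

APPEND 18: p_0 = 18·1 + 0 = 18, q_0 = 18·0 + 1 = 1 → 18/1
APPEND 1: p_1 = 1·18 + 1 = 19, q_1 = 1·1 + 0 = 1 → 19/1
APPEND 10: p_2 = 10·19 + 18 = 208, q_2 = 10·1 + 1 = 11 → 208/11
APPEND 34: p_3 = 34·208 + 19 = 7091, q_3 = 34·11 + 1 = 375 → 7091/375
APPEND 34: p_4 = 34·7091 + 208 = 241302, q_4 = 34·375 + 11 = 12761 → 241302/12761
APPEND 15: p_5 = 15·241302 + 7091 = 3626621, q_5 = 15·12761 + 375 = 191790 → 3626621/191790
APPEND 4: p_6 = 4·3626621 + 241302 = 14747786, q_6 = 4·191790 + 12761 = 779921 → 14747786/779921
APPEND 29: p_7 = 29·14747786 + 3626621 = 431312415, q_7 = 29·779921 + 191790 = 22809499 → 431312415/22809499

19/1
208/11
7091/375
3626621/191790
14747786/779921
431312415/22809499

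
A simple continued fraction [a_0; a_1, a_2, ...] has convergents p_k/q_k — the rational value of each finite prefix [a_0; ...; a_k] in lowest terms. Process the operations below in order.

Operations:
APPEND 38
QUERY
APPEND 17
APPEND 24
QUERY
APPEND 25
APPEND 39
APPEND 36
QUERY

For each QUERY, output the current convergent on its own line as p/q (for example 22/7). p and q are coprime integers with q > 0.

APPEND 38: p_0 = 38·1 + 0 = 38, q_0 = 38·0 + 1 = 1 → 38/1
APPEND 17: p_1 = 17·38 + 1 = 647, q_1 = 17·1 + 0 = 17 → 647/17
APPEND 24: p_2 = 24·647 + 38 = 15566, q_2 = 24·17 + 1 = 409 → 15566/409
APPEND 25: p_3 = 25·15566 + 647 = 389797, q_3 = 25·409 + 17 = 10242 → 389797/10242
APPEND 39: p_4 = 39·389797 + 15566 = 15217649, q_4 = 39·10242 + 409 = 399847 → 15217649/399847
APPEND 36: p_5 = 36·15217649 + 389797 = 548225161, q_5 = 36·399847 + 10242 = 14404734 → 548225161/14404734

38/1
15566/409
548225161/14404734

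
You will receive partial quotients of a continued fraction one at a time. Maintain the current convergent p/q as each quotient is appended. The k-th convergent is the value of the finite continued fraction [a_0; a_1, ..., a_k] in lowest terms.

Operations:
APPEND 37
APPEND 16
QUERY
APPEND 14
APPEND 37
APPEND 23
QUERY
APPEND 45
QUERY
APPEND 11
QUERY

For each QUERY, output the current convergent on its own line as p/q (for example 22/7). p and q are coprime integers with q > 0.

APPEND 37: p_0 = 37·1 + 0 = 37, q_0 = 37·0 + 1 = 1 → 37/1
APPEND 16: p_1 = 16·37 + 1 = 593, q_1 = 16·1 + 0 = 16 → 593/16
APPEND 14: p_2 = 14·593 + 37 = 8339, q_2 = 14·16 + 1 = 225 → 8339/225
APPEND 37: p_3 = 37·8339 + 593 = 309136, q_3 = 37·225 + 16 = 8341 → 309136/8341
APPEND 23: p_4 = 23·309136 + 8339 = 7118467, q_4 = 23·8341 + 225 = 192068 → 7118467/192068
APPEND 45: p_5 = 45·7118467 + 309136 = 320640151, q_5 = 45·192068 + 8341 = 8651401 → 320640151/8651401
APPEND 11: p_6 = 11·320640151 + 7118467 = 3534160128, q_6 = 11·8651401 + 192068 = 95357479 → 3534160128/95357479

593/16
7118467/192068
320640151/8651401
3534160128/95357479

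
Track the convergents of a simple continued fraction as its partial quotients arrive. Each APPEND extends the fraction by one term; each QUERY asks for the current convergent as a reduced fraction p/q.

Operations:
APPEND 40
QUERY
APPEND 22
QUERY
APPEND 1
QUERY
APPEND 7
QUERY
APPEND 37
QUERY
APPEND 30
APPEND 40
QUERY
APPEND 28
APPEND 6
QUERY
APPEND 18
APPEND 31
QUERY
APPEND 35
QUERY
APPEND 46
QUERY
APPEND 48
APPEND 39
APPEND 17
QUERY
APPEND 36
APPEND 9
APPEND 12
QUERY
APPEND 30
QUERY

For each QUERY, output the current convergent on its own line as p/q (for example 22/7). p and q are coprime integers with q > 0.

APPEND 40: p_0 = 40·1 + 0 = 40, q_0 = 40·0 + 1 = 1 → 40/1
APPEND 22: p_1 = 22·40 + 1 = 881, q_1 = 22·1 + 0 = 22 → 881/22
APPEND 1: p_2 = 1·881 + 40 = 921, q_2 = 1·22 + 1 = 23 → 921/23
APPEND 7: p_3 = 7·921 + 881 = 7328, q_3 = 7·23 + 22 = 183 → 7328/183
APPEND 37: p_4 = 37·7328 + 921 = 272057, q_4 = 37·183 + 23 = 6794 → 272057/6794
APPEND 30: p_5 = 30·272057 + 7328 = 8169038, q_5 = 30·6794 + 183 = 204003 → 8169038/204003
APPEND 40: p_6 = 40·8169038 + 272057 = 327033577, q_6 = 40·204003 + 6794 = 8166914 → 327033577/8166914
APPEND 28: p_7 = 28·327033577 + 8169038 = 9165109194, q_7 = 28·8166914 + 204003 = 228877595 → 9165109194/228877595
APPEND 6: p_8 = 6·9165109194 + 327033577 = 55317688741, q_8 = 6·228877595 + 8166914 = 1381432484 → 55317688741/1381432484
APPEND 18: p_9 = 18·55317688741 + 9165109194 = 1004883506532, q_9 = 18·1381432484 + 228877595 = 25094662307 → 1004883506532/25094662307
APPEND 31: p_10 = 31·1004883506532 + 55317688741 = 31206706391233, q_10 = 31·25094662307 + 1381432484 = 779315964001 → 31206706391233/779315964001
APPEND 35: p_11 = 35·31206706391233 + 1004883506532 = 1093239607199687, q_11 = 35·779315964001 + 25094662307 = 27301153402342 → 1093239607199687/27301153402342
APPEND 46: p_12 = 46·1093239607199687 + 31206706391233 = 50320228637576835, q_12 = 46·27301153402342 + 779315964001 = 1256632372471733 → 50320228637576835/1256632372471733
APPEND 48: p_13 = 48·50320228637576835 + 1093239607199687 = 2416464214210887767, q_13 = 48·1256632372471733 + 27301153402342 = 60345655032045526 → 2416464214210887767/60345655032045526
APPEND 39: p_14 = 39·2416464214210887767 + 50320228637576835 = 94292424582862199748, q_14 = 39·60345655032045526 + 1256632372471733 = 2354737178622247247 → 94292424582862199748/2354737178622247247
APPEND 17: p_15 = 17·94292424582862199748 + 2416464214210887767 = 1605387682122868283483, q_15 = 17·2354737178622247247 + 60345655032045526 = 40090877691610248725 → 1605387682122868283483/40090877691610248725
APPEND 36: p_16 = 36·1605387682122868283483 + 94292424582862199748 = 57888248981006120405136, q_16 = 36·40090877691610248725 + 2354737178622247247 = 1445626334076591201347 → 57888248981006120405136/1445626334076591201347
APPEND 9: p_17 = 9·57888248981006120405136 + 1605387682122868283483 = 522599628511177951929707, q_17 = 9·1445626334076591201347 + 40090877691610248725 = 13050727884380931060848 → 522599628511177951929707/13050727884380931060848
APPEND 12: p_18 = 12·522599628511177951929707 + 57888248981006120405136 = 6329083791115141543561620, q_18 = 12·13050727884380931060848 + 1445626334076591201347 = 158054360946647763931523 → 6329083791115141543561620/158054360946647763931523
APPEND 30: p_19 = 30·6329083791115141543561620 + 522599628511177951929707 = 190395113361965424258778307, q_19 = 30·158054360946647763931523 + 13050727884380931060848 = 4754681556283813849006538 → 190395113361965424258778307/4754681556283813849006538

40/1
881/22
921/23
7328/183
272057/6794
327033577/8166914
55317688741/1381432484
31206706391233/779315964001
1093239607199687/27301153402342
50320228637576835/1256632372471733
1605387682122868283483/40090877691610248725
6329083791115141543561620/158054360946647763931523
190395113361965424258778307/4754681556283813849006538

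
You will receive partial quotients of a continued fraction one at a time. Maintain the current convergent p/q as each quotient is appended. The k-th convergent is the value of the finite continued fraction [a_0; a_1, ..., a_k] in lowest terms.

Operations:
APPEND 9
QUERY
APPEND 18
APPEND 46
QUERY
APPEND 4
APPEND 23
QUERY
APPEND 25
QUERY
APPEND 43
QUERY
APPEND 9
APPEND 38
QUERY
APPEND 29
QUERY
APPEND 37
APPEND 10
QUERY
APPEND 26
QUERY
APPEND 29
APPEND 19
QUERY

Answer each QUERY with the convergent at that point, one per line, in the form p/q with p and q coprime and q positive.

APPEND 9: p_0 = 9·1 + 0 = 9, q_0 = 9·0 + 1 = 1 → 9/1
APPEND 18: p_1 = 18·9 + 1 = 163, q_1 = 18·1 + 0 = 18 → 163/18
APPEND 46: p_2 = 46·163 + 9 = 7507, q_2 = 46·18 + 1 = 829 → 7507/829
APPEND 4: p_3 = 4·7507 + 163 = 30191, q_3 = 4·829 + 18 = 3334 → 30191/3334
APPEND 23: p_4 = 23·30191 + 7507 = 701900, q_4 = 23·3334 + 829 = 77511 → 701900/77511
APPEND 25: p_5 = 25·701900 + 30191 = 17577691, q_5 = 25·77511 + 3334 = 1941109 → 17577691/1941109
APPEND 43: p_6 = 43·17577691 + 701900 = 756542613, q_6 = 43·1941109 + 77511 = 83545198 → 756542613/83545198
APPEND 9: p_7 = 9·756542613 + 17577691 = 6826461208, q_7 = 9·83545198 + 1941109 = 753847891 → 6826461208/753847891
APPEND 38: p_8 = 38·6826461208 + 756542613 = 260162068517, q_8 = 38·753847891 + 83545198 = 28729765056 → 260162068517/28729765056
APPEND 29: p_9 = 29·260162068517 + 6826461208 = 7551526448201, q_9 = 29·28729765056 + 753847891 = 833917034515 → 7551526448201/833917034515
APPEND 37: p_10 = 37·7551526448201 + 260162068517 = 279666640651954, q_10 = 37·833917034515 + 28729765056 = 30883660042111 → 279666640651954/30883660042111
APPEND 10: p_11 = 10·279666640651954 + 7551526448201 = 2804217932967741, q_11 = 10·30883660042111 + 833917034515 = 309670517455625 → 2804217932967741/309670517455625
APPEND 26: p_12 = 26·2804217932967741 + 279666640651954 = 73189332897813220, q_12 = 26·309670517455625 + 30883660042111 = 8082317113888361 → 73189332897813220/8082317113888361
APPEND 29: p_13 = 29·73189332897813220 + 2804217932967741 = 2125294871969551121, q_13 = 29·8082317113888361 + 309670517455625 = 234696866820218094 → 2125294871969551121/234696866820218094
APPEND 19: p_14 = 19·2125294871969551121 + 73189332897813220 = 40453791900319284519, q_14 = 19·234696866820218094 + 8082317113888361 = 4467322786698032147 → 40453791900319284519/4467322786698032147

9/1
7507/829
701900/77511
17577691/1941109
756542613/83545198
260162068517/28729765056
7551526448201/833917034515
2804217932967741/309670517455625
73189332897813220/8082317113888361
40453791900319284519/4467322786698032147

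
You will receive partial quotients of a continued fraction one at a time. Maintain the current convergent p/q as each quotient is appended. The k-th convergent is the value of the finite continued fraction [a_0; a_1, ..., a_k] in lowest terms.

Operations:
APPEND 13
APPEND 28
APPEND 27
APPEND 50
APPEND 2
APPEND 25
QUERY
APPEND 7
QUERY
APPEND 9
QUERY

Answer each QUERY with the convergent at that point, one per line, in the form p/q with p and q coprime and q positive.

APPEND 13: p_0 = 13·1 + 0 = 13, q_0 = 13·0 + 1 = 1 → 13/1
APPEND 28: p_1 = 28·13 + 1 = 365, q_1 = 28·1 + 0 = 28 → 365/28
APPEND 27: p_2 = 27·365 + 13 = 9868, q_2 = 27·28 + 1 = 757 → 9868/757
APPEND 50: p_3 = 50·9868 + 365 = 493765, q_3 = 50·757 + 28 = 37878 → 493765/37878
APPEND 2: p_4 = 2·493765 + 9868 = 997398, q_4 = 2·37878 + 757 = 76513 → 997398/76513
APPEND 25: p_5 = 25·997398 + 493765 = 25428715, q_5 = 25·76513 + 37878 = 1950703 → 25428715/1950703
APPEND 7: p_6 = 7·25428715 + 997398 = 178998403, q_6 = 7·1950703 + 76513 = 13731434 → 178998403/13731434
APPEND 9: p_7 = 9·178998403 + 25428715 = 1636414342, q_7 = 9·13731434 + 1950703 = 125533609 → 1636414342/125533609

25428715/1950703
178998403/13731434
1636414342/125533609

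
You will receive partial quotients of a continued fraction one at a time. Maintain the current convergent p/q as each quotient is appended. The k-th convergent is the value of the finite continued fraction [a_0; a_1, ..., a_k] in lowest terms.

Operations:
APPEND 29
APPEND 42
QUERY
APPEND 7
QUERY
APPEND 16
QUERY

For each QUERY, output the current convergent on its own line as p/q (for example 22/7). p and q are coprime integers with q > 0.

APPEND 29: p_0 = 29·1 + 0 = 29, q_0 = 29·0 + 1 = 1 → 29/1
APPEND 42: p_1 = 42·29 + 1 = 1219, q_1 = 42·1 + 0 = 42 → 1219/42
APPEND 7: p_2 = 7·1219 + 29 = 8562, q_2 = 7·42 + 1 = 295 → 8562/295
APPEND 16: p_3 = 16·8562 + 1219 = 138211, q_3 = 16·295 + 42 = 4762 → 138211/4762

1219/42
8562/295
138211/4762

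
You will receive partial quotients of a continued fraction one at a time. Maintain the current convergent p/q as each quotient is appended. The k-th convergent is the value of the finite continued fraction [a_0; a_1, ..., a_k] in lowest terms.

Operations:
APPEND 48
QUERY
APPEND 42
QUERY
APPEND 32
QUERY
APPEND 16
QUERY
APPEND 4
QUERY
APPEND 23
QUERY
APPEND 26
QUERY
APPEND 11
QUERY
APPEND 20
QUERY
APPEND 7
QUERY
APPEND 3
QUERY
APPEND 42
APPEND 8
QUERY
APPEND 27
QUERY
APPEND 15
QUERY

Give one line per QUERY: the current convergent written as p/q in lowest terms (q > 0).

48/1
2017/42
64592/1345
1035489/21562
4206548/87593
97786093/2036201
2546644966/53028819
28110880719/585353210
564764259346/11760093019
3981460696141/82906004343
12509146347769/260478106048
4247434004767281/88444369772920
115210083736019026/2399020970327199
1732398690045052671/36073758924680905

APPEND 48: p_0 = 48·1 + 0 = 48, q_0 = 48·0 + 1 = 1 → 48/1
APPEND 42: p_1 = 42·48 + 1 = 2017, q_1 = 42·1 + 0 = 42 → 2017/42
APPEND 32: p_2 = 32·2017 + 48 = 64592, q_2 = 32·42 + 1 = 1345 → 64592/1345
APPEND 16: p_3 = 16·64592 + 2017 = 1035489, q_3 = 16·1345 + 42 = 21562 → 1035489/21562
APPEND 4: p_4 = 4·1035489 + 64592 = 4206548, q_4 = 4·21562 + 1345 = 87593 → 4206548/87593
APPEND 23: p_5 = 23·4206548 + 1035489 = 97786093, q_5 = 23·87593 + 21562 = 2036201 → 97786093/2036201
APPEND 26: p_6 = 26·97786093 + 4206548 = 2546644966, q_6 = 26·2036201 + 87593 = 53028819 → 2546644966/53028819
APPEND 11: p_7 = 11·2546644966 + 97786093 = 28110880719, q_7 = 11·53028819 + 2036201 = 585353210 → 28110880719/585353210
APPEND 20: p_8 = 20·28110880719 + 2546644966 = 564764259346, q_8 = 20·585353210 + 53028819 = 11760093019 → 564764259346/11760093019
APPEND 7: p_9 = 7·564764259346 + 28110880719 = 3981460696141, q_9 = 7·11760093019 + 585353210 = 82906004343 → 3981460696141/82906004343
APPEND 3: p_10 = 3·3981460696141 + 564764259346 = 12509146347769, q_10 = 3·82906004343 + 11760093019 = 260478106048 → 12509146347769/260478106048
APPEND 42: p_11 = 42·12509146347769 + 3981460696141 = 529365607302439, q_11 = 42·260478106048 + 82906004343 = 11022986458359 → 529365607302439/11022986458359
APPEND 8: p_12 = 8·529365607302439 + 12509146347769 = 4247434004767281, q_12 = 8·11022986458359 + 260478106048 = 88444369772920 → 4247434004767281/88444369772920
APPEND 27: p_13 = 27·4247434004767281 + 529365607302439 = 115210083736019026, q_13 = 27·88444369772920 + 11022986458359 = 2399020970327199 → 115210083736019026/2399020970327199
APPEND 15: p_14 = 15·115210083736019026 + 4247434004767281 = 1732398690045052671, q_14 = 15·2399020970327199 + 88444369772920 = 36073758924680905 → 1732398690045052671/36073758924680905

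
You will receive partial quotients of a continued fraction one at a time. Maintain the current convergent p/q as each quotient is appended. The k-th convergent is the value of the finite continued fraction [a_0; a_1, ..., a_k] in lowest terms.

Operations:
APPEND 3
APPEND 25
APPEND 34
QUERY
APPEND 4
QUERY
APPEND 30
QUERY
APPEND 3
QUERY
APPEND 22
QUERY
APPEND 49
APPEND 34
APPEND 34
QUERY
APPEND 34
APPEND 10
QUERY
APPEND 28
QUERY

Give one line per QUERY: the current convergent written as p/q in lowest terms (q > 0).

APPEND 3: p_0 = 3·1 + 0 = 3, q_0 = 3·0 + 1 = 1 → 3/1
APPEND 25: p_1 = 25·3 + 1 = 76, q_1 = 25·1 + 0 = 25 → 76/25
APPEND 34: p_2 = 34·76 + 3 = 2587, q_2 = 34·25 + 1 = 851 → 2587/851
APPEND 4: p_3 = 4·2587 + 76 = 10424, q_3 = 4·851 + 25 = 3429 → 10424/3429
APPEND 30: p_4 = 30·10424 + 2587 = 315307, q_4 = 30·3429 + 851 = 103721 → 315307/103721
APPEND 3: p_5 = 3·315307 + 10424 = 956345, q_5 = 3·103721 + 3429 = 314592 → 956345/314592
APPEND 22: p_6 = 22·956345 + 315307 = 21354897, q_6 = 22·314592 + 103721 = 7024745 → 21354897/7024745
APPEND 49: p_7 = 49·21354897 + 956345 = 1047346298, q_7 = 49·7024745 + 314592 = 344527097 → 1047346298/344527097
APPEND 34: p_8 = 34·1047346298 + 21354897 = 35631129029, q_8 = 34·344527097 + 7024745 = 11720946043 → 35631129029/11720946043
APPEND 34: p_9 = 34·35631129029 + 1047346298 = 1212505733284, q_9 = 34·11720946043 + 344527097 = 398856692559 → 1212505733284/398856692559
APPEND 34: p_10 = 34·1212505733284 + 35631129029 = 41260826060685, q_10 = 34·398856692559 + 11720946043 = 13572848493049 → 41260826060685/13572848493049
APPEND 10: p_11 = 10·41260826060685 + 1212505733284 = 413820766340134, q_11 = 10·13572848493049 + 398856692559 = 136127341623049 → 413820766340134/136127341623049
APPEND 28: p_12 = 28·413820766340134 + 41260826060685 = 11628242283584437, q_12 = 28·136127341623049 + 13572848493049 = 3825138413938421 → 11628242283584437/3825138413938421

2587/851
10424/3429
315307/103721
956345/314592
21354897/7024745
1212505733284/398856692559
413820766340134/136127341623049
11628242283584437/3825138413938421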